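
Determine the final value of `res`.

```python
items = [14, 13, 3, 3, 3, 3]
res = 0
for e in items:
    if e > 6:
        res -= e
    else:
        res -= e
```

-39

e=14: >6, res = 0-14 = -14
e=13: >6, res = (-14)-13 = -27
e=3: not >6, res = (-27)-3 = -30
e=3: not >6, res = (-30)-3 = -33
e=3: not >6, res = (-33)-3 = -36
e=3: not >6, res = (-36)-3 = -39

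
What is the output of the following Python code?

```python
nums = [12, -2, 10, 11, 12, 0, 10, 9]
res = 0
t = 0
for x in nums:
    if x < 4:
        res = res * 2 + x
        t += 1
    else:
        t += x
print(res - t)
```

x=12: not <4; t=12
x=-2: <4, res = 0*2+(-2) = -2; t=13
x=10: not <4; t=23
x=11: not <4; t=34
x=12: not <4; t=46
x=0: <4, res = (-2)*2+0 = -4; t=47
x=10: not <4; t=57
x=9: not <4; t=66
res-t = (-4)-66 = -70

-70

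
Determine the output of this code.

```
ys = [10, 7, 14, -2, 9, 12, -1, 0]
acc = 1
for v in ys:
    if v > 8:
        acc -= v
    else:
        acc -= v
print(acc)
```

-48

v=10: >8, acc = 1-10 = -9
v=7: not >8, acc = (-9)-7 = -16
v=14: >8, acc = (-16)-14 = -30
v=-2: not >8, acc = (-30)-(-2) = -28
v=9: >8, acc = (-28)-9 = -37
v=12: >8, acc = (-37)-12 = -49
v=-1: not >8, acc = (-49)-(-1) = -48
v=0: not >8, acc = (-48)-0 = -48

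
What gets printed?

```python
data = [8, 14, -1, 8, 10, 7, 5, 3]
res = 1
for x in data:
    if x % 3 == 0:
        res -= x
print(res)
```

-2

x=8: not %3==0
x=14: not %3==0
x=-1: not %3==0
x=8: not %3==0
x=10: not %3==0
x=7: not %3==0
x=5: not %3==0
x=3: %3==0, res = 1-3 = -2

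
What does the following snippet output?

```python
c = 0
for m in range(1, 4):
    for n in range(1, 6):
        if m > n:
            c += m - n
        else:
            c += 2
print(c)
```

m=1,n=1: not 1>1, c = 0+2 = 2
m=1,n=2: not 1>2, c = 2+2 = 4
m=1,n=3: not 1>3, c = 4+2 = 6
m=1,n=4: not 1>4, c = 6+2 = 8
m=1,n=5: not 1>5, c = 8+2 = 10
m=2,n=1: 2>1, c = 10+1 = 11
m=2,n=2: not 2>2, c = 11+2 = 13
m=2,n=3: not 2>3, c = 13+2 = 15
m=2,n=4: not 2>4, c = 15+2 = 17
m=2,n=5: not 2>5, c = 17+2 = 19
m=3,n=1: 3>1, c = 19+2 = 21
m=3,n=2: 3>2, c = 21+1 = 22
m=3,n=3: not 3>3, c = 22+2 = 24
m=3,n=4: not 3>4, c = 24+2 = 26
m=3,n=5: not 3>5, c = 26+2 = 28

28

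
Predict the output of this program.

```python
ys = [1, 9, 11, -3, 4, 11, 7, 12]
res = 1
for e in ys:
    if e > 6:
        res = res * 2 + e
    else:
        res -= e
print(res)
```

e=1: not >6, res = 1-1 = 0
e=9: >6, res = 0*2+9 = 9
e=11: >6, res = 9*2+11 = 29
e=-3: not >6, res = 29-(-3) = 32
e=4: not >6, res = 32-4 = 28
e=11: >6, res = 28*2+11 = 67
e=7: >6, res = 67*2+7 = 141
e=12: >6, res = 141*2+12 = 294

294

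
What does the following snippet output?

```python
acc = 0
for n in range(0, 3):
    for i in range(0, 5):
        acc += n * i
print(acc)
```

n=0,i=0: acc = 0+0 = 0
n=0,i=1: acc = 0+0 = 0
n=0,i=2: acc = 0+0 = 0
n=0,i=3: acc = 0+0 = 0
n=0,i=4: acc = 0+0 = 0
n=1,i=0: acc = 0+0 = 0
n=1,i=1: acc = 0+1 = 1
n=1,i=2: acc = 1+2 = 3
n=1,i=3: acc = 3+3 = 6
n=1,i=4: acc = 6+4 = 10
n=2,i=0: acc = 10+0 = 10
n=2,i=1: acc = 10+2 = 12
n=2,i=2: acc = 12+4 = 16
n=2,i=3: acc = 16+6 = 22
n=2,i=4: acc = 22+8 = 30

30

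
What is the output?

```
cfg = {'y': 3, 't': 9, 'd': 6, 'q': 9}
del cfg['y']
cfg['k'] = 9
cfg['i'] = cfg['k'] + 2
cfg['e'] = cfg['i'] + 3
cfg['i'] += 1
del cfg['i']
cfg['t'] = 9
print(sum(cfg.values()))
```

del 'y' → {'t': 9, 'd': 6, 'q': 9}
cfg['k'] = 9 → {'t': 9, 'd': 6, 'q': 9, 'k': 9}
cfg['i'] = cfg['k']+2 = 11 → {'t': 9, 'd': 6, 'q': 9, 'k': 9, 'i': 11}
cfg['e'] = cfg['i']+3 = 14 → {'t': 9, 'd': 6, 'q': 9, 'k': 9, 'i': 11, 'e': 14}
cfg['i'] = 11+1 = 12 → {'t': 9, 'd': 6, 'q': 9, 'k': 9, 'i': 12, 'e': 14}
del 'i' → {'t': 9, 'd': 6, 'q': 9, 'k': 9, 'e': 14}
cfg['t'] = 9 → {'t': 9, 'd': 6, 'q': 9, 'k': 9, 'e': 14}
sum of values = 47

47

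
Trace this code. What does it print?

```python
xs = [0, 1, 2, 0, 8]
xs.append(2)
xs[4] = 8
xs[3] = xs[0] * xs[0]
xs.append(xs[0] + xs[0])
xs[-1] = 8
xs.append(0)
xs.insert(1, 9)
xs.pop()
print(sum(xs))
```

append 2 → [0, 1, 2, 0, 8, 2]
xs[4] = 8 → [0, 1, 2, 0, 8, 2]
xs[3] = xs[0]*xs[0] = 0*0 = 0 → [0, 1, 2, 0, 8, 2]
append xs[0]+xs[0] = 0+0 = 0 → [0, 1, 2, 0, 8, 2, 0]
xs[-1] = 8 → [0, 1, 2, 0, 8, 2, 8]
append 0 → [0, 1, 2, 0, 8, 2, 8, 0]
insert 9 at 1 → [0, 9, 1, 2, 0, 8, 2, 8, 0]
pop() removes 0 → [0, 9, 1, 2, 0, 8, 2, 8]
sum = 30

30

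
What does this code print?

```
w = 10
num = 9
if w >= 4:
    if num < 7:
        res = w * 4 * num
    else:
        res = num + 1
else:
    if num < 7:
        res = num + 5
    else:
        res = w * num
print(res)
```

w=10, num=9
w >= 4 is True; num < 7 is False
→ res = num + 1 = 10

10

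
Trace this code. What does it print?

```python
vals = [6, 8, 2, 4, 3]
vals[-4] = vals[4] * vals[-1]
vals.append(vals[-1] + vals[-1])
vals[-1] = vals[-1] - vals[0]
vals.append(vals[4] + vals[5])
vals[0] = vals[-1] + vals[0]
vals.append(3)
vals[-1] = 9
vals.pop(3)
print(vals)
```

vals[-4] = vals[4]*vals[-1] = 3*3 = 9 → [6, 9, 2, 4, 3]
append vals[-1]+vals[-1] = 3+3 = 6 → [6, 9, 2, 4, 3, 6]
vals[-1] = vals[-1]-vals[0] = 6-6 = 0 → [6, 9, 2, 4, 3, 0]
append vals[4]+vals[5] = 3+0 = 3 → [6, 9, 2, 4, 3, 0, 3]
vals[0] = vals[-1]+vals[0] = 3+6 = 9 → [9, 9, 2, 4, 3, 0, 3]
append 3 → [9, 9, 2, 4, 3, 0, 3, 3]
vals[-1] = 9 → [9, 9, 2, 4, 3, 0, 3, 9]
pop(3) removes 4 → [9, 9, 2, 3, 0, 3, 9]

[9, 9, 2, 3, 0, 3, 9]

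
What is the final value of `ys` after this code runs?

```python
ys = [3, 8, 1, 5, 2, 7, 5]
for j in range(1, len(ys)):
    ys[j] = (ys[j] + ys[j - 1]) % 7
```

[3, 4, 5, 3, 5, 5, 3]

j=1: ys[1] = (8+3)%7 = 4 → [3, 4, 1, 5, 2, 7, 5]
j=2: ys[2] = (1+4)%7 = 5 → [3, 4, 5, 5, 2, 7, 5]
j=3: ys[3] = (5+5)%7 = 3 → [3, 4, 5, 3, 2, 7, 5]
j=4: ys[4] = (2+3)%7 = 5 → [3, 4, 5, 3, 5, 7, 5]
j=5: ys[5] = (7+5)%7 = 5 → [3, 4, 5, 3, 5, 5, 5]
j=6: ys[6] = (5+5)%7 = 3 → [3, 4, 5, 3, 5, 5, 3]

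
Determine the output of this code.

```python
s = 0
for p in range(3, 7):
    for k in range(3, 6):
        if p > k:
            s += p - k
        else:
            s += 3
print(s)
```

p=3,k=3: not 3>3, s = 0+3 = 3
p=3,k=4: not 3>4, s = 3+3 = 6
p=3,k=5: not 3>5, s = 6+3 = 9
p=4,k=3: 4>3, s = 9+1 = 10
p=4,k=4: not 4>4, s = 10+3 = 13
p=4,k=5: not 4>5, s = 13+3 = 16
p=5,k=3: 5>3, s = 16+2 = 18
p=5,k=4: 5>4, s = 18+1 = 19
p=5,k=5: not 5>5, s = 19+3 = 22
p=6,k=3: 6>3, s = 22+3 = 25
p=6,k=4: 6>4, s = 25+2 = 27
p=6,k=5: 6>5, s = 27+1 = 28

28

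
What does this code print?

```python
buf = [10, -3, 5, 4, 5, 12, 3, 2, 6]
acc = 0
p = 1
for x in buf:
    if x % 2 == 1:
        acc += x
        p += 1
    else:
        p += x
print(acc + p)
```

x=10: not odd; p=11
x=-3: odd, acc = 0+(-3) = -3; p=12
x=5: odd, acc = (-3)+5 = 2; p=13
x=4: not odd; p=17
x=5: odd, acc = 2+5 = 7; p=18
x=12: not odd; p=30
x=3: odd, acc = 7+3 = 10; p=31
x=2: not odd; p=33
x=6: not odd; p=39
acc+p = 10+39 = 49

49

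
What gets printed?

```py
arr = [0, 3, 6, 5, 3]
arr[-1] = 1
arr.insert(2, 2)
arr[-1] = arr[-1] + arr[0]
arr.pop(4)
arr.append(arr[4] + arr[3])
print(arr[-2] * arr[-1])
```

arr[-1] = 1 → [0, 3, 6, 5, 1]
insert 2 at 2 → [0, 3, 2, 6, 5, 1]
arr[-1] = arr[-1]+arr[0] = 1+0 = 1 → [0, 3, 2, 6, 5, 1]
pop(4) removes 5 → [0, 3, 2, 6, 1]
append arr[4]+arr[3] = 1+6 = 7 → [0, 3, 2, 6, 1, 7]
arr[-2]*arr[-1] = 1*7 = 7

7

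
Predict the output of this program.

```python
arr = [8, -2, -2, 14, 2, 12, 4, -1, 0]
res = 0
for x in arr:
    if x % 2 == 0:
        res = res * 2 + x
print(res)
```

x=8: even, res = 0*2+8 = 8
x=-2: even, res = 8*2+(-2) = 14
x=-2: even, res = 14*2+(-2) = 26
x=14: even, res = 26*2+14 = 66
x=2: even, res = 66*2+2 = 134
x=12: even, res = 134*2+12 = 280
x=4: even, res = 280*2+4 = 564
x=-1: not even
x=0: even, res = 564*2+0 = 1128

1128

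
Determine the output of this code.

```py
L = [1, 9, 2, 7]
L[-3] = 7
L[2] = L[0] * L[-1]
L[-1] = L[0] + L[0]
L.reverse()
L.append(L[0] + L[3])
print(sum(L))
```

L[-3] = 7 → [1, 7, 2, 7]
L[2] = L[0]*L[-1] = 1*7 = 7 → [1, 7, 7, 7]
L[-1] = L[0]+L[0] = 1+1 = 2 → [1, 7, 7, 2]
reverse → [2, 7, 7, 1]
append L[0]+L[3] = 2+1 = 3 → [2, 7, 7, 1, 3]
sum = 20

20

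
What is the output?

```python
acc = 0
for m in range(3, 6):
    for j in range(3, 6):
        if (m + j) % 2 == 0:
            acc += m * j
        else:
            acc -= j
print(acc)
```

m=3,j=3: even sum, acc = 0+9 = 9
m=3,j=4: odd sum, acc = 9-4 = 5
m=3,j=5: even sum, acc = 5+15 = 20
m=4,j=3: odd sum, acc = 20-3 = 17
m=4,j=4: even sum, acc = 17+16 = 33
m=4,j=5: odd sum, acc = 33-5 = 28
m=5,j=3: even sum, acc = 28+15 = 43
m=5,j=4: odd sum, acc = 43-4 = 39
m=5,j=5: even sum, acc = 39+25 = 64

64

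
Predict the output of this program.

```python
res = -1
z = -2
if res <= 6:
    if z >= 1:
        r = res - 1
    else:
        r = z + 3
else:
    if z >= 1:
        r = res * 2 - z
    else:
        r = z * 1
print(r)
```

res=-1, z=-2
res <= 6 is True; z >= 1 is False
→ r = z + 3 = 1

1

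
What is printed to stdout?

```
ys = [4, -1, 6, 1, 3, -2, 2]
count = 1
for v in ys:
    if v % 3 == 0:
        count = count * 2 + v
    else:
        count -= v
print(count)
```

5

v=4: not %3==0, count = 1-4 = -3
v=-1: not %3==0, count = (-3)-(-1) = -2
v=6: %3==0, count = (-2)*2+6 = 2
v=1: not %3==0, count = 2-1 = 1
v=3: %3==0, count = 1*2+3 = 5
v=-2: not %3==0, count = 5-(-2) = 7
v=2: not %3==0, count = 7-2 = 5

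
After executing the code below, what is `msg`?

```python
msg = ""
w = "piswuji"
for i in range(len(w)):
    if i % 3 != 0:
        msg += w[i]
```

i=0: skip
i=1: add 'i' → 'i'
i=2: add 's' → 'is'
i=3: skip
i=4: add 'u' → 'isu'
i=5: add 'j' → 'isuj'
i=6: skip

'isuj'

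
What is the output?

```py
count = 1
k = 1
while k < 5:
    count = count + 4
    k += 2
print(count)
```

k=1: count = 1+4 = 5
k=3: count = 5+4 = 9

9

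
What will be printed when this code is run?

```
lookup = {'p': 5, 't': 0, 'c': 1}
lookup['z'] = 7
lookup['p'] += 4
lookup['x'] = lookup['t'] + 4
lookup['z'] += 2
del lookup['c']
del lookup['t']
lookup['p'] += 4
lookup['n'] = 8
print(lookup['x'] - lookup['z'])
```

lookup['z'] = 7 → {'p': 5, 't': 0, 'c': 1, 'z': 7}
lookup['p'] = 5+4 = 9 → {'p': 9, 't': 0, 'c': 1, 'z': 7}
lookup['x'] = lookup['t']+4 = 4 → {'p': 9, 't': 0, 'c': 1, 'z': 7, 'x': 4}
lookup['z'] = 7+2 = 9 → {'p': 9, 't': 0, 'c': 1, 'z': 9, 'x': 4}
del 'c' → {'p': 9, 't': 0, 'z': 9, 'x': 4}
del 't' → {'p': 9, 'z': 9, 'x': 4}
lookup['p'] = 9+4 = 13 → {'p': 13, 'z': 9, 'x': 4}
lookup['n'] = 8 → {'p': 13, 'z': 9, 'x': 4, 'n': 8}
lookup['x']-lookup['z'] = 4-9 = -5

-5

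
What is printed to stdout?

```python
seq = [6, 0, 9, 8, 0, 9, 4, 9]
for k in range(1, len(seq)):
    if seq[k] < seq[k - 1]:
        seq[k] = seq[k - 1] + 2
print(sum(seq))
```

98

k=1: 0<6, seq[1] = 6+2 = 8 → [6, 8, 9, 8, 0, 9, 4, 9]
k=2: 9>=8, unchanged → [6, 8, 9, 8, 0, 9, 4, 9]
k=3: 8<9, seq[3] = 9+2 = 11 → [6, 8, 9, 11, 0, 9, 4, 9]
k=4: 0<11, seq[4] = 11+2 = 13 → [6, 8, 9, 11, 13, 9, 4, 9]
k=5: 9<13, seq[5] = 13+2 = 15 → [6, 8, 9, 11, 13, 15, 4, 9]
k=6: 4<15, seq[6] = 15+2 = 17 → [6, 8, 9, 11, 13, 15, 17, 9]
k=7: 9<17, seq[7] = 17+2 = 19 → [6, 8, 9, 11, 13, 15, 17, 19]
sum = 98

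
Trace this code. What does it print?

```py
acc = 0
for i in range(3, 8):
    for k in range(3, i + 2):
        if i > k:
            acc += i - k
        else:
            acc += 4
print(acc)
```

60

i=3,k=3: not 3>3, acc = 0+4 = 4
i=3,k=4: not 3>4, acc = 4+4 = 8
i=4,k=3: 4>3, acc = 8+1 = 9
i=4,k=4: not 4>4, acc = 9+4 = 13
i=4,k=5: not 4>5, acc = 13+4 = 17
i=5,k=3: 5>3, acc = 17+2 = 19
i=5,k=4: 5>4, acc = 19+1 = 20
i=5,k=5: not 5>5, acc = 20+4 = 24
i=5,k=6: not 5>6, acc = 24+4 = 28
i=6,k=3: 6>3, acc = 28+3 = 31
i=6,k=4: 6>4, acc = 31+2 = 33
i=6,k=5: 6>5, acc = 33+1 = 34
i=6,k=6: not 6>6, acc = 34+4 = 38
i=6,k=7: not 6>7, acc = 38+4 = 42
i=7,k=3: 7>3, acc = 42+4 = 46
i=7,k=4: 7>4, acc = 46+3 = 49
i=7,k=5: 7>5, acc = 49+2 = 51
i=7,k=6: 7>6, acc = 51+1 = 52
i=7,k=7: not 7>7, acc = 52+4 = 56
i=7,k=8: not 7>8, acc = 56+4 = 60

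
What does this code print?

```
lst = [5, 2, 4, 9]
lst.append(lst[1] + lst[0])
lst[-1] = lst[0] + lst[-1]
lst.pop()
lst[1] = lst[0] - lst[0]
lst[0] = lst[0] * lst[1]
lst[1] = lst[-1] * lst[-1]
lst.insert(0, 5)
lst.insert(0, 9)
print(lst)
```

append lst[1]+lst[0] = 2+5 = 7 → [5, 2, 4, 9, 7]
lst[-1] = lst[0]+lst[-1] = 5+7 = 12 → [5, 2, 4, 9, 12]
pop() removes 12 → [5, 2, 4, 9]
lst[1] = lst[0]-lst[0] = 5-5 = 0 → [5, 0, 4, 9]
lst[0] = lst[0]*lst[1] = 5*0 = 0 → [0, 0, 4, 9]
lst[1] = lst[-1]*lst[-1] = 9*9 = 81 → [0, 81, 4, 9]
insert 5 at 0 → [5, 0, 81, 4, 9]
insert 9 at 0 → [9, 5, 0, 81, 4, 9]

[9, 5, 0, 81, 4, 9]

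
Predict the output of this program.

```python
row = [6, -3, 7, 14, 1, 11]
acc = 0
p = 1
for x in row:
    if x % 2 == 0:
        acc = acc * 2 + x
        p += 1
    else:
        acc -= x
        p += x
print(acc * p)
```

x=6: even, acc = 0*2+6 = 6; p=2
x=-3: not even, acc = 6-(-3) = 9; p=-1
x=7: not even, acc = 9-7 = 2; p=6
x=14: even, acc = 2*2+14 = 18; p=7
x=1: not even, acc = 18-1 = 17; p=8
x=11: not even, acc = 17-11 = 6; p=19
acc*p = 6*19 = 114

114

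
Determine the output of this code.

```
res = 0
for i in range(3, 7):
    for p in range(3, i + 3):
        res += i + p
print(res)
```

174

i=3,p=3: res = 0+6 = 6
i=3,p=4: res = 6+7 = 13
i=3,p=5: res = 13+8 = 21
i=4,p=3: res = 21+7 = 28
i=4,p=4: res = 28+8 = 36
i=4,p=5: res = 36+9 = 45
i=4,p=6: res = 45+10 = 55
i=5,p=3: res = 55+8 = 63
i=5,p=4: res = 63+9 = 72
i=5,p=5: res = 72+10 = 82
i=5,p=6: res = 82+11 = 93
i=5,p=7: res = 93+12 = 105
i=6,p=3: res = 105+9 = 114
i=6,p=4: res = 114+10 = 124
i=6,p=5: res = 124+11 = 135
i=6,p=6: res = 135+12 = 147
i=6,p=7: res = 147+13 = 160
i=6,p=8: res = 160+14 = 174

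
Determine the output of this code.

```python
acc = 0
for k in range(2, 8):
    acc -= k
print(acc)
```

-27

k=2: acc = 0-2 = -2
k=3: acc = (-2)-3 = -5
k=4: acc = (-5)-4 = -9
k=5: acc = (-9)-5 = -14
k=6: acc = (-14)-6 = -20
k=7: acc = (-20)-7 = -27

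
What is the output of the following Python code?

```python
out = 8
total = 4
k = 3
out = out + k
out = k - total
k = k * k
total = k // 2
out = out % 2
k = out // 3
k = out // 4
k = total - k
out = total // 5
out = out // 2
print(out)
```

out = 8+3 = 11
out = 3-4 = -1
k = 3*3 = 9
total = 9//2 = 4
out = (-1)%2 = 1
k = 1//3 = 0
k = 1//4 = 0
k = 4-0 = 4
out = 4//5 = 0
out = 0//2 = 0

0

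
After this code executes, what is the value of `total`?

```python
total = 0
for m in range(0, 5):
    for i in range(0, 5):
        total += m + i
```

100

m=0,i=0: total = 0+0 = 0
m=0,i=1: total = 0+1 = 1
m=0,i=2: total = 1+2 = 3
m=0,i=3: total = 3+3 = 6
m=0,i=4: total = 6+4 = 10
m=1,i=0: total = 10+1 = 11
m=1,i=1: total = 11+2 = 13
m=1,i=2: total = 13+3 = 16
m=1,i=3: total = 16+4 = 20
m=1,i=4: total = 20+5 = 25
m=2,i=0: total = 25+2 = 27
m=2,i=1: total = 27+3 = 30
m=2,i=2: total = 30+4 = 34
m=2,i=3: total = 34+5 = 39
m=2,i=4: total = 39+6 = 45
m=3,i=0: total = 45+3 = 48
m=3,i=1: total = 48+4 = 52
m=3,i=2: total = 52+5 = 57
m=3,i=3: total = 57+6 = 63
m=3,i=4: total = 63+7 = 70
m=4,i=0: total = 70+4 = 74
m=4,i=1: total = 74+5 = 79
m=4,i=2: total = 79+6 = 85
m=4,i=3: total = 85+7 = 92
m=4,i=4: total = 92+8 = 100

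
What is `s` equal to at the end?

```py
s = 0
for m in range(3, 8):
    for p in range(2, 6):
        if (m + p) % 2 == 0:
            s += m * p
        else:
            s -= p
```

m=3,p=2: odd sum, s = 0-2 = -2
m=3,p=3: even sum, s = (-2)+9 = 7
m=3,p=4: odd sum, s = 7-4 = 3
m=3,p=5: even sum, s = 3+15 = 18
m=4,p=2: even sum, s = 18+8 = 26
m=4,p=3: odd sum, s = 26-3 = 23
m=4,p=4: even sum, s = 23+16 = 39
m=4,p=5: odd sum, s = 39-5 = 34
m=5,p=2: odd sum, s = 34-2 = 32
m=5,p=3: even sum, s = 32+15 = 47
m=5,p=4: odd sum, s = 47-4 = 43
m=5,p=5: even sum, s = 43+25 = 68
m=6,p=2: even sum, s = 68+12 = 80
m=6,p=3: odd sum, s = 80-3 = 77
m=6,p=4: even sum, s = 77+24 = 101
m=6,p=5: odd sum, s = 101-5 = 96
m=7,p=2: odd sum, s = 96-2 = 94
m=7,p=3: even sum, s = 94+21 = 115
m=7,p=4: odd sum, s = 115-4 = 111
m=7,p=5: even sum, s = 111+35 = 146

146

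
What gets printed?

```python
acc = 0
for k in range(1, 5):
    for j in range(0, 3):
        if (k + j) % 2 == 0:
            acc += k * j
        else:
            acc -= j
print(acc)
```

10

k=1,j=0: odd sum, acc = 0-0 = 0
k=1,j=1: even sum, acc = 0+1 = 1
k=1,j=2: odd sum, acc = 1-2 = -1
k=2,j=0: even sum, acc = (-1)+0 = -1
k=2,j=1: odd sum, acc = (-1)-1 = -2
k=2,j=2: even sum, acc = (-2)+4 = 2
k=3,j=0: odd sum, acc = 2-0 = 2
k=3,j=1: even sum, acc = 2+3 = 5
k=3,j=2: odd sum, acc = 5-2 = 3
k=4,j=0: even sum, acc = 3+0 = 3
k=4,j=1: odd sum, acc = 3-1 = 2
k=4,j=2: even sum, acc = 2+8 = 10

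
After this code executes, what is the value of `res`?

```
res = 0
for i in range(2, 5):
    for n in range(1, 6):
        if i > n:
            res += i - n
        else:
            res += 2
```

28

i=2,n=1: 2>1, res = 0+1 = 1
i=2,n=2: not 2>2, res = 1+2 = 3
i=2,n=3: not 2>3, res = 3+2 = 5
i=2,n=4: not 2>4, res = 5+2 = 7
i=2,n=5: not 2>5, res = 7+2 = 9
i=3,n=1: 3>1, res = 9+2 = 11
i=3,n=2: 3>2, res = 11+1 = 12
i=3,n=3: not 3>3, res = 12+2 = 14
i=3,n=4: not 3>4, res = 14+2 = 16
i=3,n=5: not 3>5, res = 16+2 = 18
i=4,n=1: 4>1, res = 18+3 = 21
i=4,n=2: 4>2, res = 21+2 = 23
i=4,n=3: 4>3, res = 23+1 = 24
i=4,n=4: not 4>4, res = 24+2 = 26
i=4,n=5: not 4>5, res = 26+2 = 28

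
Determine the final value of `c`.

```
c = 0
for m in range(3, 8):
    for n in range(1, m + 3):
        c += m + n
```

m=3,n=1: c = 0+4 = 4
m=3,n=2: c = 4+5 = 9
m=3,n=3: c = 9+6 = 15
m=3,n=4: c = 15+7 = 22
m=3,n=5: c = 22+8 = 30
m=4,n=1: c = 30+5 = 35
m=4,n=2: c = 35+6 = 41
m=4,n=3: c = 41+7 = 48
m=4,n=4: c = 48+8 = 56
m=4,n=5: c = 56+9 = 65
m=4,n=6: c = 65+10 = 75
m=5,n=1: c = 75+6 = 81
m=5,n=2: c = 81+7 = 88
m=5,n=3: c = 88+8 = 96
m=5,n=4: c = 96+9 = 105
m=5,n=5: c = 105+10 = 115
m=5,n=6: c = 115+11 = 126
m=5,n=7: c = 126+12 = 138
m=6,n=1: c = 138+7 = 145
m=6,n=2: c = 145+8 = 153
m=6,n=3: c = 153+9 = 162
m=6,n=4: c = 162+10 = 172
m=6,n=5: c = 172+11 = 183
m=6,n=6: c = 183+12 = 195
m=6,n=7: c = 195+13 = 208
m=6,n=8: c = 208+14 = 222
m=7,n=1: c = 222+8 = 230
m=7,n=2: c = 230+9 = 239
m=7,n=3: c = 239+10 = 249
m=7,n=4: c = 249+11 = 260
m=7,n=5: c = 260+12 = 272
m=7,n=6: c = 272+13 = 285
m=7,n=7: c = 285+14 = 299
m=7,n=8: c = 299+15 = 314
m=7,n=9: c = 314+16 = 330

330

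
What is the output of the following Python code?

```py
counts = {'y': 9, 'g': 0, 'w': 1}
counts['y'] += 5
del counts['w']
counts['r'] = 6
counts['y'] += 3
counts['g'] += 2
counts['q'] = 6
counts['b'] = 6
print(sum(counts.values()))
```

counts['y'] = 9+5 = 14 → {'y': 14, 'g': 0, 'w': 1}
del 'w' → {'y': 14, 'g': 0}
counts['r'] = 6 → {'y': 14, 'g': 0, 'r': 6}
counts['y'] = 14+3 = 17 → {'y': 17, 'g': 0, 'r': 6}
counts['g'] = 0+2 = 2 → {'y': 17, 'g': 2, 'r': 6}
counts['q'] = 6 → {'y': 17, 'g': 2, 'r': 6, 'q': 6}
counts['b'] = 6 → {'y': 17, 'g': 2, 'r': 6, 'q': 6, 'b': 6}
sum of values = 37

37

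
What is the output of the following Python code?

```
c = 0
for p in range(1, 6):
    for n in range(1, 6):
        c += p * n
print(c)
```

p=1,n=1: c = 0+1 = 1
p=1,n=2: c = 1+2 = 3
p=1,n=3: c = 3+3 = 6
p=1,n=4: c = 6+4 = 10
p=1,n=5: c = 10+5 = 15
p=2,n=1: c = 15+2 = 17
p=2,n=2: c = 17+4 = 21
p=2,n=3: c = 21+6 = 27
p=2,n=4: c = 27+8 = 35
p=2,n=5: c = 35+10 = 45
p=3,n=1: c = 45+3 = 48
p=3,n=2: c = 48+6 = 54
p=3,n=3: c = 54+9 = 63
p=3,n=4: c = 63+12 = 75
p=3,n=5: c = 75+15 = 90
p=4,n=1: c = 90+4 = 94
p=4,n=2: c = 94+8 = 102
p=4,n=3: c = 102+12 = 114
p=4,n=4: c = 114+16 = 130
p=4,n=5: c = 130+20 = 150
p=5,n=1: c = 150+5 = 155
p=5,n=2: c = 155+10 = 165
p=5,n=3: c = 165+15 = 180
p=5,n=4: c = 180+20 = 200
p=5,n=5: c = 200+25 = 225

225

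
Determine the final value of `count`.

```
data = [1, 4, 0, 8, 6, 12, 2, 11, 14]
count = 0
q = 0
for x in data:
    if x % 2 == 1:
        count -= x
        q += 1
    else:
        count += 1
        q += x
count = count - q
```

-53

x=1: odd, count = 0-1 = -1; q=1
x=4: not odd, count = (-1)+1 = 0; q=5
x=0: not odd, count = 0+1 = 1; q=5
x=8: not odd, count = 1+1 = 2; q=13
x=6: not odd, count = 2+1 = 3; q=19
x=12: not odd, count = 3+1 = 4; q=31
x=2: not odd, count = 4+1 = 5; q=33
x=11: odd, count = 5-11 = -6; q=34
x=14: not odd, count = (-6)+1 = -5; q=48
count-q = (-5)-48 = -53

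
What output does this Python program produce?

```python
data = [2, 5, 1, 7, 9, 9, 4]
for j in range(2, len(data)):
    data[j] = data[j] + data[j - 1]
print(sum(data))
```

j=2: data[2] = 1+5 = 6 → [2, 5, 6, 7, 9, 9, 4]
j=3: data[3] = 7+6 = 13 → [2, 5, 6, 13, 9, 9, 4]
j=4: data[4] = 9+13 = 22 → [2, 5, 6, 13, 22, 9, 4]
j=5: data[5] = 9+22 = 31 → [2, 5, 6, 13, 22, 31, 4]
j=6: data[6] = 4+31 = 35 → [2, 5, 6, 13, 22, 31, 35]
sum = 114

114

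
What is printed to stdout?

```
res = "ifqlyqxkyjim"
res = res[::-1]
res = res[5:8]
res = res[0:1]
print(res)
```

reverse → 'mijykxqylqfi'
slice [5:8] → 'xqy'
slice [0:1] → 'x'

x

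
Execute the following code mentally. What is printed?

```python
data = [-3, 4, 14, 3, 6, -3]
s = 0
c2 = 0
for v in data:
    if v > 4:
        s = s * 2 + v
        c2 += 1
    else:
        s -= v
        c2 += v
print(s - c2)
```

v=-3: not >4, s = 0-(-3) = 3; c2=-3
v=4: not >4, s = 3-4 = -1; c2=1
v=14: >4, s = (-1)*2+14 = 12; c2=2
v=3: not >4, s = 12-3 = 9; c2=5
v=6: >4, s = 9*2+6 = 24; c2=6
v=-3: not >4, s = 24-(-3) = 27; c2=3
s-c2 = 27-3 = 24

24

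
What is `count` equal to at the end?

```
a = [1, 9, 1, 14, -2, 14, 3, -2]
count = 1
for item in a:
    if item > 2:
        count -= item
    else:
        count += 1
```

item=1: not >2, count = 1+1 = 2
item=9: >2, count = 2-9 = -7
item=1: not >2, count = (-7)+1 = -6
item=14: >2, count = (-6)-14 = -20
item=-2: not >2, count = (-20)+1 = -19
item=14: >2, count = (-19)-14 = -33
item=3: >2, count = (-33)-3 = -36
item=-2: not >2, count = (-36)+1 = -35

-35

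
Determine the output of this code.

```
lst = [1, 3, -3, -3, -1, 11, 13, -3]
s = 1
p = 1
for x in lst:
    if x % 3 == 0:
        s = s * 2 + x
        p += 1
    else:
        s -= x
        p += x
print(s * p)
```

x=1: not %3==0, s = 1-1 = 0; p=2
x=3: %3==0, s = 0*2+3 = 3; p=3
x=-3: %3==0, s = 3*2+(-3) = 3; p=4
x=-3: %3==0, s = 3*2+(-3) = 3; p=5
x=-1: not %3==0, s = 3-(-1) = 4; p=4
x=11: not %3==0, s = 4-11 = -7; p=15
x=13: not %3==0, s = (-7)-13 = -20; p=28
x=-3: %3==0, s = (-20)*2+(-3) = -43; p=29
s*p = (-43)*29 = -1247

-1247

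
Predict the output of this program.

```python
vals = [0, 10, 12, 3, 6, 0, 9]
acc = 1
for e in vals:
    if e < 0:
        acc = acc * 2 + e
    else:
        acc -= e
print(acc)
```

-39

e=0: not <0, acc = 1-0 = 1
e=10: not <0, acc = 1-10 = -9
e=12: not <0, acc = (-9)-12 = -21
e=3: not <0, acc = (-21)-3 = -24
e=6: not <0, acc = (-24)-6 = -30
e=0: not <0, acc = (-30)-0 = -30
e=9: not <0, acc = (-30)-9 = -39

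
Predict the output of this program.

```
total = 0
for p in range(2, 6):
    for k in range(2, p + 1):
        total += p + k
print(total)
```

p=2,k=2: total = 0+4 = 4
p=3,k=2: total = 4+5 = 9
p=3,k=3: total = 9+6 = 15
p=4,k=2: total = 15+6 = 21
p=4,k=3: total = 21+7 = 28
p=4,k=4: total = 28+8 = 36
p=5,k=2: total = 36+7 = 43
p=5,k=3: total = 43+8 = 51
p=5,k=4: total = 51+9 = 60
p=5,k=5: total = 60+10 = 70

70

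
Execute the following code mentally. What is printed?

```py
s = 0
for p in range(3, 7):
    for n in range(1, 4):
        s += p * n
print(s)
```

p=3,n=1: s = 0+3 = 3
p=3,n=2: s = 3+6 = 9
p=3,n=3: s = 9+9 = 18
p=4,n=1: s = 18+4 = 22
p=4,n=2: s = 22+8 = 30
p=4,n=3: s = 30+12 = 42
p=5,n=1: s = 42+5 = 47
p=5,n=2: s = 47+10 = 57
p=5,n=3: s = 57+15 = 72
p=6,n=1: s = 72+6 = 78
p=6,n=2: s = 78+12 = 90
p=6,n=3: s = 90+18 = 108

108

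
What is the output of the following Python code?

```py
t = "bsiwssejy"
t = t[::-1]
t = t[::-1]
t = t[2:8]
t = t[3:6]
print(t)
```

sej

reverse → 'yjesswisb'
reverse → 'bsiwssejy'
slice [2:8] → 'iwssej'
slice [3:6] → 'sej'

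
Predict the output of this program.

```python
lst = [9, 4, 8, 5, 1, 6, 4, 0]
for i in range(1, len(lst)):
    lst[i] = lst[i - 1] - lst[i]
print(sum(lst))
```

-59

i=1: lst[1] = 9-4 = 5 → [9, 5, 8, 5, 1, 6, 4, 0]
i=2: lst[2] = 5-8 = -3 → [9, 5, -3, 5, 1, 6, 4, 0]
i=3: lst[3] = (-3)-5 = -8 → [9, 5, -3, -8, 1, 6, 4, 0]
i=4: lst[4] = (-8)-1 = -9 → [9, 5, -3, -8, -9, 6, 4, 0]
i=5: lst[5] = (-9)-6 = -15 → [9, 5, -3, -8, -9, -15, 4, 0]
i=6: lst[6] = (-15)-4 = -19 → [9, 5, -3, -8, -9, -15, -19, 0]
i=7: lst[7] = (-19)-0 = -19 → [9, 5, -3, -8, -9, -15, -19, -19]
sum = -59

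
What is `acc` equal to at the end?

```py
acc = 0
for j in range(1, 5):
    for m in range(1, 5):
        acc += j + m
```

j=1,m=1: acc = 0+2 = 2
j=1,m=2: acc = 2+3 = 5
j=1,m=3: acc = 5+4 = 9
j=1,m=4: acc = 9+5 = 14
j=2,m=1: acc = 14+3 = 17
j=2,m=2: acc = 17+4 = 21
j=2,m=3: acc = 21+5 = 26
j=2,m=4: acc = 26+6 = 32
j=3,m=1: acc = 32+4 = 36
j=3,m=2: acc = 36+5 = 41
j=3,m=3: acc = 41+6 = 47
j=3,m=4: acc = 47+7 = 54
j=4,m=1: acc = 54+5 = 59
j=4,m=2: acc = 59+6 = 65
j=4,m=3: acc = 65+7 = 72
j=4,m=4: acc = 72+8 = 80

80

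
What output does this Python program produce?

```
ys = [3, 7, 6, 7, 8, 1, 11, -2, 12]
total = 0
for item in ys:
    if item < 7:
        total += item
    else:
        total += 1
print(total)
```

item=3: <7, total = 0+3 = 3
item=7: not <7, total = 3+1 = 4
item=6: <7, total = 4+6 = 10
item=7: not <7, total = 10+1 = 11
item=8: not <7, total = 11+1 = 12
item=1: <7, total = 12+1 = 13
item=11: not <7, total = 13+1 = 14
item=-2: <7, total = 14+(-2) = 12
item=12: not <7, total = 12+1 = 13

13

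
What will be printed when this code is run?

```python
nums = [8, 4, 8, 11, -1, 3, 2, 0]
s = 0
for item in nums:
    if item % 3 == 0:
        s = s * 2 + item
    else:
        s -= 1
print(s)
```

-16

item=8: not %3==0, s = 0-1 = -1
item=4: not %3==0, s = (-1)-1 = -2
item=8: not %3==0, s = (-2)-1 = -3
item=11: not %3==0, s = (-3)-1 = -4
item=-1: not %3==0, s = (-4)-1 = -5
item=3: %3==0, s = (-5)*2+3 = -7
item=2: not %3==0, s = (-7)-1 = -8
item=0: %3==0, s = (-8)*2+0 = -16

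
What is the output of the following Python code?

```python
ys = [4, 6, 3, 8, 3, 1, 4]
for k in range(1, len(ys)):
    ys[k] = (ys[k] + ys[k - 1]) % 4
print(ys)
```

[4, 2, 1, 1, 0, 1, 1]

k=1: ys[1] = (6+4)%4 = 2 → [4, 2, 3, 8, 3, 1, 4]
k=2: ys[2] = (3+2)%4 = 1 → [4, 2, 1, 8, 3, 1, 4]
k=3: ys[3] = (8+1)%4 = 1 → [4, 2, 1, 1, 3, 1, 4]
k=4: ys[4] = (3+1)%4 = 0 → [4, 2, 1, 1, 0, 1, 4]
k=5: ys[5] = (1+0)%4 = 1 → [4, 2, 1, 1, 0, 1, 4]
k=6: ys[6] = (4+1)%4 = 1 → [4, 2, 1, 1, 0, 1, 1]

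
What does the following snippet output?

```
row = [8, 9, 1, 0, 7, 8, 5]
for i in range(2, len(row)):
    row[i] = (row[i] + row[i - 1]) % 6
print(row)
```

i=2: row[2] = (1+9)%6 = 4 → [8, 9, 4, 0, 7, 8, 5]
i=3: row[3] = (0+4)%6 = 4 → [8, 9, 4, 4, 7, 8, 5]
i=4: row[4] = (7+4)%6 = 5 → [8, 9, 4, 4, 5, 8, 5]
i=5: row[5] = (8+5)%6 = 1 → [8, 9, 4, 4, 5, 1, 5]
i=6: row[6] = (5+1)%6 = 0 → [8, 9, 4, 4, 5, 1, 0]

[8, 9, 4, 4, 5, 1, 0]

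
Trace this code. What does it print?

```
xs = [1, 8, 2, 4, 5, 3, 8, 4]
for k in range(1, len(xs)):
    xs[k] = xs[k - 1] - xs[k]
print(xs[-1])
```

-33

k=1: xs[1] = 1-8 = -7 → [1, -7, 2, 4, 5, 3, 8, 4]
k=2: xs[2] = (-7)-2 = -9 → [1, -7, -9, 4, 5, 3, 8, 4]
k=3: xs[3] = (-9)-4 = -13 → [1, -7, -9, -13, 5, 3, 8, 4]
k=4: xs[4] = (-13)-5 = -18 → [1, -7, -9, -13, -18, 3, 8, 4]
k=5: xs[5] = (-18)-3 = -21 → [1, -7, -9, -13, -18, -21, 8, 4]
k=6: xs[6] = (-21)-8 = -29 → [1, -7, -9, -13, -18, -21, -29, 4]
k=7: xs[7] = (-29)-4 = -33 → [1, -7, -9, -13, -18, -21, -29, -33]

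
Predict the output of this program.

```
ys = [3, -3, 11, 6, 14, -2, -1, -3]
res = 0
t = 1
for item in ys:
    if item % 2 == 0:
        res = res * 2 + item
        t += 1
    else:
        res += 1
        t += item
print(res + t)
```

87

item=3: not even, res = 0+1 = 1; t=4
item=-3: not even, res = 1+1 = 2; t=1
item=11: not even, res = 2+1 = 3; t=12
item=6: even, res = 3*2+6 = 12; t=13
item=14: even, res = 12*2+14 = 38; t=14
item=-2: even, res = 38*2+(-2) = 74; t=15
item=-1: not even, res = 74+1 = 75; t=14
item=-3: not even, res = 75+1 = 76; t=11
res+t = 76+11 = 87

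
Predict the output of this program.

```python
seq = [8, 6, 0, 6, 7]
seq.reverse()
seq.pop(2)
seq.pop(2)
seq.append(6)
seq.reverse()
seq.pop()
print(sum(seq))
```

reverse → [7, 6, 0, 6, 8]
pop(2) removes 0 → [7, 6, 6, 8]
pop(2) removes 6 → [7, 6, 8]
append 6 → [7, 6, 8, 6]
reverse → [6, 8, 6, 7]
pop() removes 7 → [6, 8, 6]
sum = 20

20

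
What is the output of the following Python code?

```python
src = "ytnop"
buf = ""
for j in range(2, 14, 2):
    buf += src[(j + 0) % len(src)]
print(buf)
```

j=2: add src[2]='n' → 'n'
j=4: add src[4]='p' → 'np'
j=6: add src[1]='t' → 'npt'
j=8: add src[3]='o' → 'npto'
j=10: add src[0]='y' → 'nptoy'
j=12: add src[2]='n' → 'nptoyn'

nptoyn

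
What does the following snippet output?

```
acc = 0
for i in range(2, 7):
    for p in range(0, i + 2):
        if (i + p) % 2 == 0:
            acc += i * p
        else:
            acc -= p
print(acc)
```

110

i=2,p=0: even sum, acc = 0+0 = 0
i=2,p=1: odd sum, acc = 0-1 = -1
i=2,p=2: even sum, acc = (-1)+4 = 3
i=2,p=3: odd sum, acc = 3-3 = 0
i=3,p=0: odd sum, acc = 0-0 = 0
i=3,p=1: even sum, acc = 0+3 = 3
i=3,p=2: odd sum, acc = 3-2 = 1
i=3,p=3: even sum, acc = 1+9 = 10
i=3,p=4: odd sum, acc = 10-4 = 6
i=4,p=0: even sum, acc = 6+0 = 6
i=4,p=1: odd sum, acc = 6-1 = 5
i=4,p=2: even sum, acc = 5+8 = 13
i=4,p=3: odd sum, acc = 13-3 = 10
i=4,p=4: even sum, acc = 10+16 = 26
i=4,p=5: odd sum, acc = 26-5 = 21
i=5,p=0: odd sum, acc = 21-0 = 21
i=5,p=1: even sum, acc = 21+5 = 26
i=5,p=2: odd sum, acc = 26-2 = 24
i=5,p=3: even sum, acc = 24+15 = 39
i=5,p=4: odd sum, acc = 39-4 = 35
i=5,p=5: even sum, acc = 35+25 = 60
i=5,p=6: odd sum, acc = 60-6 = 54
i=6,p=0: even sum, acc = 54+0 = 54
i=6,p=1: odd sum, acc = 54-1 = 53
i=6,p=2: even sum, acc = 53+12 = 65
i=6,p=3: odd sum, acc = 65-3 = 62
i=6,p=4: even sum, acc = 62+24 = 86
i=6,p=5: odd sum, acc = 86-5 = 81
i=6,p=6: even sum, acc = 81+36 = 117
i=6,p=7: odd sum, acc = 117-7 = 110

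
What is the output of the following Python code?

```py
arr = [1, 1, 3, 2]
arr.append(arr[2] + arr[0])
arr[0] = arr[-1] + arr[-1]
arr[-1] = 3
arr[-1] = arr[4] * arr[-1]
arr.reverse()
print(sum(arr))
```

append arr[2]+arr[0] = 3+1 = 4 → [1, 1, 3, 2, 4]
arr[0] = arr[-1]+arr[-1] = 4+4 = 8 → [8, 1, 3, 2, 4]
arr[-1] = 3 → [8, 1, 3, 2, 3]
arr[-1] = arr[4]*arr[-1] = 3*3 = 9 → [8, 1, 3, 2, 9]
reverse → [9, 2, 3, 1, 8]
sum = 23

23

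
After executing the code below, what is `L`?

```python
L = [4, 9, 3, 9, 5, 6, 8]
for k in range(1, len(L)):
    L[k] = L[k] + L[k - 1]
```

k=1: L[1] = 9+4 = 13 → [4, 13, 3, 9, 5, 6, 8]
k=2: L[2] = 3+13 = 16 → [4, 13, 16, 9, 5, 6, 8]
k=3: L[3] = 9+16 = 25 → [4, 13, 16, 25, 5, 6, 8]
k=4: L[4] = 5+25 = 30 → [4, 13, 16, 25, 30, 6, 8]
k=5: L[5] = 6+30 = 36 → [4, 13, 16, 25, 30, 36, 8]
k=6: L[6] = 8+36 = 44 → [4, 13, 16, 25, 30, 36, 44]

[4, 13, 16, 25, 30, 36, 44]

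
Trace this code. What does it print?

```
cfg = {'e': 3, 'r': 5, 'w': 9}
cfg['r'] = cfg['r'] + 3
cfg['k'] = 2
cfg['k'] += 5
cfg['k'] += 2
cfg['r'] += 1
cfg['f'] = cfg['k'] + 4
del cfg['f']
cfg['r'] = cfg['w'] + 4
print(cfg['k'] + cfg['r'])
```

cfg['r'] = cfg['r']+3 = 8 → {'e': 3, 'r': 8, 'w': 9}
cfg['k'] = 2 → {'e': 3, 'r': 8, 'w': 9, 'k': 2}
cfg['k'] = 2+5 = 7 → {'e': 3, 'r': 8, 'w': 9, 'k': 7}
cfg['k'] = 7+2 = 9 → {'e': 3, 'r': 8, 'w': 9, 'k': 9}
cfg['r'] = 8+1 = 9 → {'e': 3, 'r': 9, 'w': 9, 'k': 9}
cfg['f'] = cfg['k']+4 = 13 → {'e': 3, 'r': 9, 'w': 9, 'k': 9, 'f': 13}
del 'f' → {'e': 3, 'r': 9, 'w': 9, 'k': 9}
cfg['r'] = cfg['w']+4 = 13 → {'e': 3, 'r': 13, 'w': 9, 'k': 9}
cfg['k']+cfg['r'] = 9+13 = 22

22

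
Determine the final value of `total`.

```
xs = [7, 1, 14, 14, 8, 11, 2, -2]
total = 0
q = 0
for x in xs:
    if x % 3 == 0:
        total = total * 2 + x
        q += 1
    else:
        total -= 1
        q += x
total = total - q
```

-63

x=7: not %3==0, total = 0-1 = -1; q=7
x=1: not %3==0, total = (-1)-1 = -2; q=8
x=14: not %3==0, total = (-2)-1 = -3; q=22
x=14: not %3==0, total = (-3)-1 = -4; q=36
x=8: not %3==0, total = (-4)-1 = -5; q=44
x=11: not %3==0, total = (-5)-1 = -6; q=55
x=2: not %3==0, total = (-6)-1 = -7; q=57
x=-2: not %3==0, total = (-7)-1 = -8; q=55
total-q = (-8)-55 = -63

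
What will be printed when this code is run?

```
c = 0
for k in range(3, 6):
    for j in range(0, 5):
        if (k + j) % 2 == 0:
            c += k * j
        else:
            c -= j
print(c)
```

k=3,j=0: odd sum, c = 0-0 = 0
k=3,j=1: even sum, c = 0+3 = 3
k=3,j=2: odd sum, c = 3-2 = 1
k=3,j=3: even sum, c = 1+9 = 10
k=3,j=4: odd sum, c = 10-4 = 6
k=4,j=0: even sum, c = 6+0 = 6
k=4,j=1: odd sum, c = 6-1 = 5
k=4,j=2: even sum, c = 5+8 = 13
k=4,j=3: odd sum, c = 13-3 = 10
k=4,j=4: even sum, c = 10+16 = 26
k=5,j=0: odd sum, c = 26-0 = 26
k=5,j=1: even sum, c = 26+5 = 31
k=5,j=2: odd sum, c = 31-2 = 29
k=5,j=3: even sum, c = 29+15 = 44
k=5,j=4: odd sum, c = 44-4 = 40

40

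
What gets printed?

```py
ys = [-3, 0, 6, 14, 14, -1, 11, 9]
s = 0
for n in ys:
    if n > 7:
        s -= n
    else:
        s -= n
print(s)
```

-50

n=-3: not >7, s = 0-(-3) = 3
n=0: not >7, s = 3-0 = 3
n=6: not >7, s = 3-6 = -3
n=14: >7, s = (-3)-14 = -17
n=14: >7, s = (-17)-14 = -31
n=-1: not >7, s = (-31)-(-1) = -30
n=11: >7, s = (-30)-11 = -41
n=9: >7, s = (-41)-9 = -50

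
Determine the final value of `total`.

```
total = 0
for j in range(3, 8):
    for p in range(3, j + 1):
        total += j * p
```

380

j=3,p=3: total = 0+9 = 9
j=4,p=3: total = 9+12 = 21
j=4,p=4: total = 21+16 = 37
j=5,p=3: total = 37+15 = 52
j=5,p=4: total = 52+20 = 72
j=5,p=5: total = 72+25 = 97
j=6,p=3: total = 97+18 = 115
j=6,p=4: total = 115+24 = 139
j=6,p=5: total = 139+30 = 169
j=6,p=6: total = 169+36 = 205
j=7,p=3: total = 205+21 = 226
j=7,p=4: total = 226+28 = 254
j=7,p=5: total = 254+35 = 289
j=7,p=6: total = 289+42 = 331
j=7,p=7: total = 331+49 = 380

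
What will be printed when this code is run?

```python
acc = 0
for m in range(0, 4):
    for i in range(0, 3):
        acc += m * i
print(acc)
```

m=0,i=0: acc = 0+0 = 0
m=0,i=1: acc = 0+0 = 0
m=0,i=2: acc = 0+0 = 0
m=1,i=0: acc = 0+0 = 0
m=1,i=1: acc = 0+1 = 1
m=1,i=2: acc = 1+2 = 3
m=2,i=0: acc = 3+0 = 3
m=2,i=1: acc = 3+2 = 5
m=2,i=2: acc = 5+4 = 9
m=3,i=0: acc = 9+0 = 9
m=3,i=1: acc = 9+3 = 12
m=3,i=2: acc = 12+6 = 18

18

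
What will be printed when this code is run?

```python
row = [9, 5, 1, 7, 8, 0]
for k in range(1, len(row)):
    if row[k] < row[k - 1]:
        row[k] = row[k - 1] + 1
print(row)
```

[9, 10, 11, 12, 13, 14]

k=1: 5<9, row[1] = 9+1 = 10 → [9, 10, 1, 7, 8, 0]
k=2: 1<10, row[2] = 10+1 = 11 → [9, 10, 11, 7, 8, 0]
k=3: 7<11, row[3] = 11+1 = 12 → [9, 10, 11, 12, 8, 0]
k=4: 8<12, row[4] = 12+1 = 13 → [9, 10, 11, 12, 13, 0]
k=5: 0<13, row[5] = 13+1 = 14 → [9, 10, 11, 12, 13, 14]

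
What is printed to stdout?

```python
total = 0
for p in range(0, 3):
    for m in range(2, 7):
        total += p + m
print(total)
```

p=0,m=2: total = 0+2 = 2
p=0,m=3: total = 2+3 = 5
p=0,m=4: total = 5+4 = 9
p=0,m=5: total = 9+5 = 14
p=0,m=6: total = 14+6 = 20
p=1,m=2: total = 20+3 = 23
p=1,m=3: total = 23+4 = 27
p=1,m=4: total = 27+5 = 32
p=1,m=5: total = 32+6 = 38
p=1,m=6: total = 38+7 = 45
p=2,m=2: total = 45+4 = 49
p=2,m=3: total = 49+5 = 54
p=2,m=4: total = 54+6 = 60
p=2,m=5: total = 60+7 = 67
p=2,m=6: total = 67+8 = 75

75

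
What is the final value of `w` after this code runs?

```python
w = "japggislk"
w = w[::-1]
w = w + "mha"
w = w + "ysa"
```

reverse → 'klsiggpaj'
+ 'mha' → 'klsiggpajmha'
+ 'ysa' → 'klsiggpajmhaysa'

'klsiggpajmhaysa'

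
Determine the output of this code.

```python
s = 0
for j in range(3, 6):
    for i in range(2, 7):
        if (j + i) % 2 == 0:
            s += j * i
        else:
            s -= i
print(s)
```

80

j=3,i=2: odd sum, s = 0-2 = -2
j=3,i=3: even sum, s = (-2)+9 = 7
j=3,i=4: odd sum, s = 7-4 = 3
j=3,i=5: even sum, s = 3+15 = 18
j=3,i=6: odd sum, s = 18-6 = 12
j=4,i=2: even sum, s = 12+8 = 20
j=4,i=3: odd sum, s = 20-3 = 17
j=4,i=4: even sum, s = 17+16 = 33
j=4,i=5: odd sum, s = 33-5 = 28
j=4,i=6: even sum, s = 28+24 = 52
j=5,i=2: odd sum, s = 52-2 = 50
j=5,i=3: even sum, s = 50+15 = 65
j=5,i=4: odd sum, s = 65-4 = 61
j=5,i=5: even sum, s = 61+25 = 86
j=5,i=6: odd sum, s = 86-6 = 80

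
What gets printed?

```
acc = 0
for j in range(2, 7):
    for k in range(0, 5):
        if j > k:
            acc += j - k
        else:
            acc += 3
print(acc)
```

j=2,k=0: 2>0, acc = 0+2 = 2
j=2,k=1: 2>1, acc = 2+1 = 3
j=2,k=2: not 2>2, acc = 3+3 = 6
j=2,k=3: not 2>3, acc = 6+3 = 9
j=2,k=4: not 2>4, acc = 9+3 = 12
j=3,k=0: 3>0, acc = 12+3 = 15
j=3,k=1: 3>1, acc = 15+2 = 17
j=3,k=2: 3>2, acc = 17+1 = 18
j=3,k=3: not 3>3, acc = 18+3 = 21
j=3,k=4: not 3>4, acc = 21+3 = 24
j=4,k=0: 4>0, acc = 24+4 = 28
j=4,k=1: 4>1, acc = 28+3 = 31
j=4,k=2: 4>2, acc = 31+2 = 33
j=4,k=3: 4>3, acc = 33+1 = 34
j=4,k=4: not 4>4, acc = 34+3 = 37
j=5,k=0: 5>0, acc = 37+5 = 42
j=5,k=1: 5>1, acc = 42+4 = 46
j=5,k=2: 5>2, acc = 46+3 = 49
j=5,k=3: 5>3, acc = 49+2 = 51
j=5,k=4: 5>4, acc = 51+1 = 52
j=6,k=0: 6>0, acc = 52+6 = 58
j=6,k=1: 6>1, acc = 58+5 = 63
j=6,k=2: 6>2, acc = 63+4 = 67
j=6,k=3: 6>3, acc = 67+3 = 70
j=6,k=4: 6>4, acc = 70+2 = 72

72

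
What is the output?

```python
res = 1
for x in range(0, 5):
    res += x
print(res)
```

11

x=0: res = 1+0 = 1
x=1: res = 1+1 = 2
x=2: res = 2+2 = 4
x=3: res = 4+3 = 7
x=4: res = 7+4 = 11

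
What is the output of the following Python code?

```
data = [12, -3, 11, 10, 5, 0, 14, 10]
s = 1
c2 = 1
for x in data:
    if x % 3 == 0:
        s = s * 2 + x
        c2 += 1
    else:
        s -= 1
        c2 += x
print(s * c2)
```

x=12: %3==0, s = 1*2+12 = 14; c2=2
x=-3: %3==0, s = 14*2+(-3) = 25; c2=3
x=11: not %3==0, s = 25-1 = 24; c2=14
x=10: not %3==0, s = 24-1 = 23; c2=24
x=5: not %3==0, s = 23-1 = 22; c2=29
x=0: %3==0, s = 22*2+0 = 44; c2=30
x=14: not %3==0, s = 44-1 = 43; c2=44
x=10: not %3==0, s = 43-1 = 42; c2=54
s*c2 = 42*54 = 2268

2268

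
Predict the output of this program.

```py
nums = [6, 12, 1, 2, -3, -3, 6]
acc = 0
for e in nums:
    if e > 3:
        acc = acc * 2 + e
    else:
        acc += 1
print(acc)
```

62

e=6: >3, acc = 0*2+6 = 6
e=12: >3, acc = 6*2+12 = 24
e=1: not >3, acc = 24+1 = 25
e=2: not >3, acc = 25+1 = 26
e=-3: not >3, acc = 26+1 = 27
e=-3: not >3, acc = 27+1 = 28
e=6: >3, acc = 28*2+6 = 62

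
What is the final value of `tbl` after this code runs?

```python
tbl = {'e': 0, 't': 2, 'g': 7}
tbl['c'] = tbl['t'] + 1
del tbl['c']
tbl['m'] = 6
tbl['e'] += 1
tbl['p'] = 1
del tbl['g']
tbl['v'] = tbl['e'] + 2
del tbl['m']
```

{'e': 1, 't': 2, 'p': 1, 'v': 3}

tbl['c'] = tbl['t']+1 = 3 → {'e': 0, 't': 2, 'g': 7, 'c': 3}
del 'c' → {'e': 0, 't': 2, 'g': 7}
tbl['m'] = 6 → {'e': 0, 't': 2, 'g': 7, 'm': 6}
tbl['e'] = 0+1 = 1 → {'e': 1, 't': 2, 'g': 7, 'm': 6}
tbl['p'] = 1 → {'e': 1, 't': 2, 'g': 7, 'm': 6, 'p': 1}
del 'g' → {'e': 1, 't': 2, 'm': 6, 'p': 1}
tbl['v'] = tbl['e']+2 = 3 → {'e': 1, 't': 2, 'm': 6, 'p': 1, 'v': 3}
del 'm' → {'e': 1, 't': 2, 'p': 1, 'v': 3}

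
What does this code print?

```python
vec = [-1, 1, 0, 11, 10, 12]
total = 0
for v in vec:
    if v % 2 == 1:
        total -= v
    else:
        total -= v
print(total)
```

-33

v=-1: odd, total = 0-(-1) = 1
v=1: odd, total = 1-1 = 0
v=0: not odd, total = 0-0 = 0
v=11: odd, total = 0-11 = -11
v=10: not odd, total = (-11)-10 = -21
v=12: not odd, total = (-21)-12 = -33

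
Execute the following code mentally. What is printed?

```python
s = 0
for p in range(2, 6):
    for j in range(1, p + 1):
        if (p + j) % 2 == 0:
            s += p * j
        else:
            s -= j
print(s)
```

p=2,j=1: odd sum, s = 0-1 = -1
p=2,j=2: even sum, s = (-1)+4 = 3
p=3,j=1: even sum, s = 3+3 = 6
p=3,j=2: odd sum, s = 6-2 = 4
p=3,j=3: even sum, s = 4+9 = 13
p=4,j=1: odd sum, s = 13-1 = 12
p=4,j=2: even sum, s = 12+8 = 20
p=4,j=3: odd sum, s = 20-3 = 17
p=4,j=4: even sum, s = 17+16 = 33
p=5,j=1: even sum, s = 33+5 = 38
p=5,j=2: odd sum, s = 38-2 = 36
p=5,j=3: even sum, s = 36+15 = 51
p=5,j=4: odd sum, s = 51-4 = 47
p=5,j=5: even sum, s = 47+25 = 72

72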